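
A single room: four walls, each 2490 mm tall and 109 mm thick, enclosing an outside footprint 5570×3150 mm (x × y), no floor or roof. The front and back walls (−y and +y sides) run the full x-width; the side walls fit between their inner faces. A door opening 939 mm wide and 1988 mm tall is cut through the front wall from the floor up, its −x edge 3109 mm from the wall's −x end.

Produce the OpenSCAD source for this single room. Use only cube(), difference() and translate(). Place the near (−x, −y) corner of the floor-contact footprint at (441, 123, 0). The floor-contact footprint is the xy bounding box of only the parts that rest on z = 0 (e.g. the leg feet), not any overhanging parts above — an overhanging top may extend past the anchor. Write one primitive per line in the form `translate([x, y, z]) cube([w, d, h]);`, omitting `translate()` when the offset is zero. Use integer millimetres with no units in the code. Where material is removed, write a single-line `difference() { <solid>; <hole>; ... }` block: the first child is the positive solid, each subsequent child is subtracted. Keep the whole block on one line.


difference() { translate([441, 123, 0]) cube([5570, 109, 2490]); translate([3550, 123, 0]) cube([939, 109, 1988]); }
translate([441, 3164, 0]) cube([5570, 109, 2490]);
translate([441, 232, 0]) cube([109, 2932, 2490]);
translate([5902, 232, 0]) cube([109, 2932, 2490]);


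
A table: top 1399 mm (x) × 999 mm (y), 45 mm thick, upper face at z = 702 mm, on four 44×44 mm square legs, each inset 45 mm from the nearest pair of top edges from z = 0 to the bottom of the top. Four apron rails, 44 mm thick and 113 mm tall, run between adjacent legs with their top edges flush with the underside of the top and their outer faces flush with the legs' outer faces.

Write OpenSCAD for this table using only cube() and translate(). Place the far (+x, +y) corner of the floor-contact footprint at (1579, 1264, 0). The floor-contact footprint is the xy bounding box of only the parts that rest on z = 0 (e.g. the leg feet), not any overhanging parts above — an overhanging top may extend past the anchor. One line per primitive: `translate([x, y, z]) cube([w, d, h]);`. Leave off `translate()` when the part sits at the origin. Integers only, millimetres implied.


translate([225, 310, 657]) cube([1399, 999, 45]);
translate([270, 355, 0]) cube([44, 44, 657]);
translate([1535, 355, 0]) cube([44, 44, 657]);
translate([270, 1220, 0]) cube([44, 44, 657]);
translate([1535, 1220, 0]) cube([44, 44, 657]);
translate([314, 355, 544]) cube([1221, 44, 113]);
translate([314, 1220, 544]) cube([1221, 44, 113]);
translate([270, 399, 544]) cube([44, 821, 113]);
translate([1535, 399, 544]) cube([44, 821, 113]);


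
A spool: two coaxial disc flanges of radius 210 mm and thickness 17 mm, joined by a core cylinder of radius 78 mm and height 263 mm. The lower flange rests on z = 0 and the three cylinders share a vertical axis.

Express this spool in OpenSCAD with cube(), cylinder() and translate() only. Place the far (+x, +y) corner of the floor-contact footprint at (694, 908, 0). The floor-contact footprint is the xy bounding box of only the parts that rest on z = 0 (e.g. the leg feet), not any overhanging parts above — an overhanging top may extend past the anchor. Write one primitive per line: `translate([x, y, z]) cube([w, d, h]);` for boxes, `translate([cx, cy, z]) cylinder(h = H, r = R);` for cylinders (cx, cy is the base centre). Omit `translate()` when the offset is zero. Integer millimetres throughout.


translate([484, 698, 0]) cylinder(h = 17, r = 210);
translate([484, 698, 17]) cylinder(h = 263, r = 78);
translate([484, 698, 280]) cylinder(h = 17, r = 210);


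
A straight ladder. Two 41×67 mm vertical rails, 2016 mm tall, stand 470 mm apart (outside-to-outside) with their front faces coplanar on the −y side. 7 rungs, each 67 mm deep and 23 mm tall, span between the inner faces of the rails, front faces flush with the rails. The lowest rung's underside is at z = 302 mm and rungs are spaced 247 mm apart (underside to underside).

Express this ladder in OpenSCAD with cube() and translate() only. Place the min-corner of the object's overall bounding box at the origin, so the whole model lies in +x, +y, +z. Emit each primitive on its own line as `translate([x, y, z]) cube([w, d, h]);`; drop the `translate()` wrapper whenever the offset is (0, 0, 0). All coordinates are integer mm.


cube([41, 67, 2016]);
translate([429, 0, 0]) cube([41, 67, 2016]);
translate([41, 0, 302]) cube([388, 67, 23]);
translate([41, 0, 549]) cube([388, 67, 23]);
translate([41, 0, 796]) cube([388, 67, 23]);
translate([41, 0, 1043]) cube([388, 67, 23]);
translate([41, 0, 1290]) cube([388, 67, 23]);
translate([41, 0, 1537]) cube([388, 67, 23]);
translate([41, 0, 1784]) cube([388, 67, 23]);


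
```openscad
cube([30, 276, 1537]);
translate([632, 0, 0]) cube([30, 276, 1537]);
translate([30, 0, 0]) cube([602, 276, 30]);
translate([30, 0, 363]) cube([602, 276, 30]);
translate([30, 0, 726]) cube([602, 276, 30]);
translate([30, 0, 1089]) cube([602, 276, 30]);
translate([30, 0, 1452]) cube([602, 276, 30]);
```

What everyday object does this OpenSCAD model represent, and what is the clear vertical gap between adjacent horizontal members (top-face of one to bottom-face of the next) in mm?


A bookshelf. The clear shelf gap is 333 mm.

Two tall side panels with 5 horizontal boards between them — a bookshelf. The first two shelf undersides are at z = 0 and z = 363; with shelf thickness 30, the clear gap is 363 − 0 − 30 = 333 mm.


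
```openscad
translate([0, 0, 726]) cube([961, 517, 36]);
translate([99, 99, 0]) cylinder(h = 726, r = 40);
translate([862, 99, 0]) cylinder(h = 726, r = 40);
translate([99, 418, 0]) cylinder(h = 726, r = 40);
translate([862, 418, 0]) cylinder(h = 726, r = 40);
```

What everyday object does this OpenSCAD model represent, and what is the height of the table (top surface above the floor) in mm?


A table. The table height is 762 mm.

A 961×517×36 slab sits at z = 726 on four Ø80 mm round legs — a table. The top surface is at 726 + 36 = 762 mm.


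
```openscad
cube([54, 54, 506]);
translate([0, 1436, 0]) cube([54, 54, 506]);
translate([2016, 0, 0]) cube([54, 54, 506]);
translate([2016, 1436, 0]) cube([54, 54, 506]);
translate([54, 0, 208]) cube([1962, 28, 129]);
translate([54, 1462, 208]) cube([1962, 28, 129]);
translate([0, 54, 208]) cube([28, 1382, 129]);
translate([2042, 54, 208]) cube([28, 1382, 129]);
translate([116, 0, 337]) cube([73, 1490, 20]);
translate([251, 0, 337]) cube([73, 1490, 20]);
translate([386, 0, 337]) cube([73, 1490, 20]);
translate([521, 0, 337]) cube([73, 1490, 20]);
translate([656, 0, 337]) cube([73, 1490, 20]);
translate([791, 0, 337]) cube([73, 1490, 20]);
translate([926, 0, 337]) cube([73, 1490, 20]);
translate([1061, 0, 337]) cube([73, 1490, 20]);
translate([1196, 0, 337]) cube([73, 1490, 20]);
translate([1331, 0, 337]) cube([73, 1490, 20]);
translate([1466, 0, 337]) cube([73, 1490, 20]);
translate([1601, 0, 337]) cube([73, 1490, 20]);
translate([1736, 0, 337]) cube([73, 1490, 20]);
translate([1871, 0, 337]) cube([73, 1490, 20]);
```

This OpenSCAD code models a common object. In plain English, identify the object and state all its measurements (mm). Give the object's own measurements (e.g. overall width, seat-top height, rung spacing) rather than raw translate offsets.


A bed frame 2070 mm long (x) by 1490 mm wide (y). Four 54×54 mm corner posts, 506 mm tall, at the corners of the footprint. Four rails of 28 mm thickness and 129 mm height run between adjacent posts with their undersides at z = 208 mm, their outer faces flush with the outside of the frame (the two x-running rails run between the posts' inner faces; the two y-running rails run between the posts' inner faces). 14 slats, each 73 mm wide (x) and 20 mm thick, lie across the top of the two x-running rails, running the full 1490 mm width of the frame in y; along x they sit between the end posts with a 62 mm gap after the −x posts and between neighbouring slats, leaving 72 mm before the +x posts.


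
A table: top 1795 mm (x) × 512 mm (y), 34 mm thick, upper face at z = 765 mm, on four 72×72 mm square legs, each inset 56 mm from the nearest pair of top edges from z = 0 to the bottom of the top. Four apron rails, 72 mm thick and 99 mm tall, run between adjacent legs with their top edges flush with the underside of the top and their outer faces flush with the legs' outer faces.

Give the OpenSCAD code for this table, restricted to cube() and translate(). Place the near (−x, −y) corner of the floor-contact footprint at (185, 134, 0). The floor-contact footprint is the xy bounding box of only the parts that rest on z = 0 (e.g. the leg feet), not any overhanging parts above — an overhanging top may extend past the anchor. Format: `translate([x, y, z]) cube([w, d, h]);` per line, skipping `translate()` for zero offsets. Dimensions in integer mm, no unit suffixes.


translate([129, 78, 731]) cube([1795, 512, 34]);
translate([185, 134, 0]) cube([72, 72, 731]);
translate([1796, 134, 0]) cube([72, 72, 731]);
translate([185, 462, 0]) cube([72, 72, 731]);
translate([1796, 462, 0]) cube([72, 72, 731]);
translate([257, 134, 632]) cube([1539, 72, 99]);
translate([257, 462, 632]) cube([1539, 72, 99]);
translate([185, 206, 632]) cube([72, 256, 99]);
translate([1796, 206, 632]) cube([72, 256, 99]);


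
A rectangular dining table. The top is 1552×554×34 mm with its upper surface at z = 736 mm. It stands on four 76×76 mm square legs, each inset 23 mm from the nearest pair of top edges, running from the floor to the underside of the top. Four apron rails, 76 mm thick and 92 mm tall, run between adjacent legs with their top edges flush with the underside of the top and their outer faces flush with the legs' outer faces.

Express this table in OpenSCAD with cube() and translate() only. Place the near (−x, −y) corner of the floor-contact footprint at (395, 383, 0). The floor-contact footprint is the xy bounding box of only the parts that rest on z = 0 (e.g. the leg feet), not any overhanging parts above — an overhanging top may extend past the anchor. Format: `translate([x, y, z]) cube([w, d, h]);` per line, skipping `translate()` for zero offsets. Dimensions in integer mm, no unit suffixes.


translate([372, 360, 702]) cube([1552, 554, 34]);
translate([395, 383, 0]) cube([76, 76, 702]);
translate([1825, 383, 0]) cube([76, 76, 702]);
translate([395, 815, 0]) cube([76, 76, 702]);
translate([1825, 815, 0]) cube([76, 76, 702]);
translate([471, 383, 610]) cube([1354, 76, 92]);
translate([471, 815, 610]) cube([1354, 76, 92]);
translate([395, 459, 610]) cube([76, 356, 92]);
translate([1825, 459, 610]) cube([76, 356, 92]);


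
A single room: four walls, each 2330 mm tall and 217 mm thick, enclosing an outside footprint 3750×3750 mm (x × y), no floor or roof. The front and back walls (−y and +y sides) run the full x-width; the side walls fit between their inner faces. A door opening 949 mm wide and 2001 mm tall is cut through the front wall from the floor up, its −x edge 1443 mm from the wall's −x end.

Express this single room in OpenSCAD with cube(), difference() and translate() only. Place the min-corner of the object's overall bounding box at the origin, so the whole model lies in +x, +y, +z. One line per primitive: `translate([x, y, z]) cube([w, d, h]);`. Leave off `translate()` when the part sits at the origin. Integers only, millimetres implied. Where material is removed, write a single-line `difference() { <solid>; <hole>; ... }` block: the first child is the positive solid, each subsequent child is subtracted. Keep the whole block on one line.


difference() { cube([3750, 217, 2330]); translate([1443, 0, 0]) cube([949, 217, 2001]); }
translate([0, 3533, 0]) cube([3750, 217, 2330]);
translate([0, 217, 0]) cube([217, 3316, 2330]);
translate([3533, 217, 0]) cube([217, 3316, 2330]);


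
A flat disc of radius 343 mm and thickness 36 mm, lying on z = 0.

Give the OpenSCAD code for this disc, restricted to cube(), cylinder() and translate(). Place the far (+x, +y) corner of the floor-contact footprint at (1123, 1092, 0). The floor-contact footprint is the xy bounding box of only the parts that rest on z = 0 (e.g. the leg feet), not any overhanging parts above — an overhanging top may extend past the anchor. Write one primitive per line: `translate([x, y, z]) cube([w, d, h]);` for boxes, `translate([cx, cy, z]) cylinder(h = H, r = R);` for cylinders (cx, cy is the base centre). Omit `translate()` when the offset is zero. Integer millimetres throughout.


translate([780, 749, 0]) cylinder(h = 36, r = 343);


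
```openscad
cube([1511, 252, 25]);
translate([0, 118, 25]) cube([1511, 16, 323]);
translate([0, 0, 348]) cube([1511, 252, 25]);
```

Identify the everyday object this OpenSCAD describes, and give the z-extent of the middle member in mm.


An I-beam. The web height is 323 mm.

Two wide flanges with a thin centred web — an I-beam. Overall 373 mm minus two 25 mm flanges gives a web of 373 − 2·25 = 323 mm.


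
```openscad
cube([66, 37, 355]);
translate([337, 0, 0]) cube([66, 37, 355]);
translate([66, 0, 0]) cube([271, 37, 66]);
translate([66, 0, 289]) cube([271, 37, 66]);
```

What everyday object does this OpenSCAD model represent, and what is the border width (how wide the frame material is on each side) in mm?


A picture frame. The border width is 66 mm.

Four thin pieces enclosing a rectangular opening — a picture frame. The two full-height stiles are 355 mm tall; the top rail sits at z = 289 and is 66 mm tall, so the border above the opening is 355 − 289 = 66 mm, matching the stile x-width.


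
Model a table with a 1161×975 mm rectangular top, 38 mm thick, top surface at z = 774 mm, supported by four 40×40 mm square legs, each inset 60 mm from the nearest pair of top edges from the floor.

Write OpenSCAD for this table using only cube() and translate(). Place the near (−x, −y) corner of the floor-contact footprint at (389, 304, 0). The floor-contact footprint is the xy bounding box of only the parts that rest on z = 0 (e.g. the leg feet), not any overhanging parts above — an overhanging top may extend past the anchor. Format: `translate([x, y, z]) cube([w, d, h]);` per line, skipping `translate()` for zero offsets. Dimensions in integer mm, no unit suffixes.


translate([329, 244, 736]) cube([1161, 975, 38]);
translate([389, 304, 0]) cube([40, 40, 736]);
translate([1390, 304, 0]) cube([40, 40, 736]);
translate([389, 1119, 0]) cube([40, 40, 736]);
translate([1390, 1119, 0]) cube([40, 40, 736]);


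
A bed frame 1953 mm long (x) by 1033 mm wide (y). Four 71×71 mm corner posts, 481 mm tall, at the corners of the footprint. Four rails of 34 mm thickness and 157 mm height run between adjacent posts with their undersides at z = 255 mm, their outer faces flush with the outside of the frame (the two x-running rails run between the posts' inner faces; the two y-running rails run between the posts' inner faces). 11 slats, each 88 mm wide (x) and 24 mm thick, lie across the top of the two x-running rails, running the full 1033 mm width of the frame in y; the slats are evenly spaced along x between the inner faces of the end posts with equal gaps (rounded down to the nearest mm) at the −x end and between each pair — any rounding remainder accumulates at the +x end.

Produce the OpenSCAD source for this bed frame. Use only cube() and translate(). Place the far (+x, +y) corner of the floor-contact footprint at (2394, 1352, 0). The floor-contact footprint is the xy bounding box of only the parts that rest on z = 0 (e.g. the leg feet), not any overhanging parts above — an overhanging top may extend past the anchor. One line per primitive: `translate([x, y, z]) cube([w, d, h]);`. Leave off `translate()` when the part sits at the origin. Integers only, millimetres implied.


translate([441, 319, 0]) cube([71, 71, 481]);
translate([441, 1281, 0]) cube([71, 71, 481]);
translate([2323, 319, 0]) cube([71, 71, 481]);
translate([2323, 1281, 0]) cube([71, 71, 481]);
translate([512, 319, 255]) cube([1811, 34, 157]);
translate([512, 1318, 255]) cube([1811, 34, 157]);
translate([441, 390, 255]) cube([34, 891, 157]);
translate([2360, 390, 255]) cube([34, 891, 157]);
translate([582, 319, 412]) cube([88, 1033, 24]);
translate([740, 319, 412]) cube([88, 1033, 24]);
translate([898, 319, 412]) cube([88, 1033, 24]);
translate([1056, 319, 412]) cube([88, 1033, 24]);
translate([1214, 319, 412]) cube([88, 1033, 24]);
translate([1372, 319, 412]) cube([88, 1033, 24]);
translate([1530, 319, 412]) cube([88, 1033, 24]);
translate([1688, 319, 412]) cube([88, 1033, 24]);
translate([1846, 319, 412]) cube([88, 1033, 24]);
translate([2004, 319, 412]) cube([88, 1033, 24]);
translate([2162, 319, 412]) cube([88, 1033, 24]);


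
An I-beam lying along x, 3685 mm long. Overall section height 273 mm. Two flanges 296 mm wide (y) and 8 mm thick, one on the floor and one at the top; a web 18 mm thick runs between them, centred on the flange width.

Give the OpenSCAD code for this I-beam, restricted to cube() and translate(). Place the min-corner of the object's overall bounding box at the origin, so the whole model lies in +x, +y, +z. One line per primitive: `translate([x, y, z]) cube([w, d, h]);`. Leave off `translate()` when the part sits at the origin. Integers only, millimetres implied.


cube([3685, 296, 8]);
translate([0, 139, 8]) cube([3685, 18, 257]);
translate([0, 0, 265]) cube([3685, 296, 8]);


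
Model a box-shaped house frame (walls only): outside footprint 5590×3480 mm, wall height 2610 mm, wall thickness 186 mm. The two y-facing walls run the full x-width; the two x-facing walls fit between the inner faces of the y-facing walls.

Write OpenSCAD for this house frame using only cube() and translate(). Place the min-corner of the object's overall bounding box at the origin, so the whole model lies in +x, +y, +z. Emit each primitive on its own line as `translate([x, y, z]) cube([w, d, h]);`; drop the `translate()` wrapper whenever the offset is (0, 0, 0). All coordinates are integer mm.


cube([5590, 186, 2610]);
translate([0, 3294, 0]) cube([5590, 186, 2610]);
translate([0, 186, 0]) cube([186, 3108, 2610]);
translate([5404, 186, 0]) cube([186, 3108, 2610]);


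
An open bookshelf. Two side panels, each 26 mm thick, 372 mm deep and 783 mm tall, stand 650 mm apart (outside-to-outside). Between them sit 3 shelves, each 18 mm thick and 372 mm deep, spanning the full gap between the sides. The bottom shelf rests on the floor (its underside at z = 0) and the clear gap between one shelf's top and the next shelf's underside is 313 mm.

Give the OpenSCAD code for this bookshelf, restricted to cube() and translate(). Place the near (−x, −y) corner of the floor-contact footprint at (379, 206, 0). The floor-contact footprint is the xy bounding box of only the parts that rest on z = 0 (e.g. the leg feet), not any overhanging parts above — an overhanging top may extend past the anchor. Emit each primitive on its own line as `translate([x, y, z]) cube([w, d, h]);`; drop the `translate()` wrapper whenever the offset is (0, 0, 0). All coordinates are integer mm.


translate([379, 206, 0]) cube([26, 372, 783]);
translate([1003, 206, 0]) cube([26, 372, 783]);
translate([405, 206, 0]) cube([598, 372, 18]);
translate([405, 206, 331]) cube([598, 372, 18]);
translate([405, 206, 662]) cube([598, 372, 18]);


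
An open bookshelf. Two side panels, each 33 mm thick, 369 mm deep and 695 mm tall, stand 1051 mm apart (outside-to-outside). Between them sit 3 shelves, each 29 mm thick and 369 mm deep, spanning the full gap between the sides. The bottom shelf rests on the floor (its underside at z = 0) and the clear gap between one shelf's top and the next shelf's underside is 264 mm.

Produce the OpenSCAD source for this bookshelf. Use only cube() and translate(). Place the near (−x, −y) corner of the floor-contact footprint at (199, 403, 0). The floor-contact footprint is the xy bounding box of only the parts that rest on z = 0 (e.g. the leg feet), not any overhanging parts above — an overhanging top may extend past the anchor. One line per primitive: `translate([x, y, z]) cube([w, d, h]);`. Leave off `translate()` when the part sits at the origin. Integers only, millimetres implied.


translate([199, 403, 0]) cube([33, 369, 695]);
translate([1217, 403, 0]) cube([33, 369, 695]);
translate([232, 403, 0]) cube([985, 369, 29]);
translate([232, 403, 293]) cube([985, 369, 29]);
translate([232, 403, 586]) cube([985, 369, 29]);


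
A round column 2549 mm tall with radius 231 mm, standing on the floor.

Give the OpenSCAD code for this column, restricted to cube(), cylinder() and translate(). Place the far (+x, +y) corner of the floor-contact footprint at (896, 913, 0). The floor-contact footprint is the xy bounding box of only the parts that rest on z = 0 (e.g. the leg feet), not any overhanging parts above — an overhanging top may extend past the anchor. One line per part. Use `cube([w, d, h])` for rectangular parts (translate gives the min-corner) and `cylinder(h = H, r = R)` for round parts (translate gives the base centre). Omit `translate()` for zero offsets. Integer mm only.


translate([665, 682, 0]) cylinder(h = 2549, r = 231);


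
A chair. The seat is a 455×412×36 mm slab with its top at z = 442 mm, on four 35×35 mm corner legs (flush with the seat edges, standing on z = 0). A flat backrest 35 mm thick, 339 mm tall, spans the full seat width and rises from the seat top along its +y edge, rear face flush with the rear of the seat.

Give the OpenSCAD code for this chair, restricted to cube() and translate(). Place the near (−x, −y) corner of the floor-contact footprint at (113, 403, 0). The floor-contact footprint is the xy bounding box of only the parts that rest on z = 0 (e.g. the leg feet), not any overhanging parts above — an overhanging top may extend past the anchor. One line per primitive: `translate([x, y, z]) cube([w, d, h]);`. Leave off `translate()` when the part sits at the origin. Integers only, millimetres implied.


translate([113, 403, 406]) cube([455, 412, 36]);
translate([113, 403, 0]) cube([35, 35, 406]);
translate([533, 403, 0]) cube([35, 35, 406]);
translate([113, 780, 0]) cube([35, 35, 406]);
translate([533, 780, 0]) cube([35, 35, 406]);
translate([113, 780, 442]) cube([455, 35, 339]);


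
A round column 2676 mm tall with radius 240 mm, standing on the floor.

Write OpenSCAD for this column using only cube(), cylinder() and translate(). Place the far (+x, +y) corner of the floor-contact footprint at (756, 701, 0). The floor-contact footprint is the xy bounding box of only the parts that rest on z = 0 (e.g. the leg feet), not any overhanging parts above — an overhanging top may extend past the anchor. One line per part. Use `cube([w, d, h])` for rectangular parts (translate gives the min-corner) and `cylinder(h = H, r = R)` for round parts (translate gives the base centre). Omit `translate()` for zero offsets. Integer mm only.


translate([516, 461, 0]) cylinder(h = 2676, r = 240);


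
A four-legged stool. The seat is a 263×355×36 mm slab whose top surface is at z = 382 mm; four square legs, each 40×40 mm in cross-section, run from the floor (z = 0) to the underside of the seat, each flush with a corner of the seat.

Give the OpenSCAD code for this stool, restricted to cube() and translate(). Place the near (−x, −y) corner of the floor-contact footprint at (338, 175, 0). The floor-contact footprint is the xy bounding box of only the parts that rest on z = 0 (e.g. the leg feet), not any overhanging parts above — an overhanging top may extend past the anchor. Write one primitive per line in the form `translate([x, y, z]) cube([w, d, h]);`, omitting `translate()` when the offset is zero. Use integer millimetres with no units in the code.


translate([338, 175, 346]) cube([263, 355, 36]);
translate([338, 175, 0]) cube([40, 40, 346]);
translate([561, 175, 0]) cube([40, 40, 346]);
translate([338, 490, 0]) cube([40, 40, 346]);
translate([561, 490, 0]) cube([40, 40, 346]);


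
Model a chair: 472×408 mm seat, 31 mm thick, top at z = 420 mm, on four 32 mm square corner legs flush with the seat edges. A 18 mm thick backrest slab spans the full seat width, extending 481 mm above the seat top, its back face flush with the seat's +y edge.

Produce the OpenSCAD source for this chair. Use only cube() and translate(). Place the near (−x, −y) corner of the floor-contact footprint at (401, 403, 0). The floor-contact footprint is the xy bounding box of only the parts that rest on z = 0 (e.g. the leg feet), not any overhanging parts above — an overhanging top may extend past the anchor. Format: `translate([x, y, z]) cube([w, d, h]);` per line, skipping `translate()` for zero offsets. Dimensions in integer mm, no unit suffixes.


translate([401, 403, 389]) cube([472, 408, 31]);
translate([401, 403, 0]) cube([32, 32, 389]);
translate([841, 403, 0]) cube([32, 32, 389]);
translate([401, 779, 0]) cube([32, 32, 389]);
translate([841, 779, 0]) cube([32, 32, 389]);
translate([401, 793, 420]) cube([472, 18, 481]);


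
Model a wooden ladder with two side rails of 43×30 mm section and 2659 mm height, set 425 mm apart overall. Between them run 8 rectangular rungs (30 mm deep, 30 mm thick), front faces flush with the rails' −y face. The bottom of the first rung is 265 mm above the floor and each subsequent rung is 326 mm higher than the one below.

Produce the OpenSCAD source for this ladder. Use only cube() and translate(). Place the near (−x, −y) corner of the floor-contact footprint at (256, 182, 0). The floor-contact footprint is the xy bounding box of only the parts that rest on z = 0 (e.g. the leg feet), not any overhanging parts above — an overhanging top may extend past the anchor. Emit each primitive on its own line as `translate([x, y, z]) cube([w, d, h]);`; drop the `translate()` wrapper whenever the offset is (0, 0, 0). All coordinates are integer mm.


translate([256, 182, 0]) cube([43, 30, 2659]);
translate([638, 182, 0]) cube([43, 30, 2659]);
translate([299, 182, 265]) cube([339, 30, 30]);
translate([299, 182, 591]) cube([339, 30, 30]);
translate([299, 182, 917]) cube([339, 30, 30]);
translate([299, 182, 1243]) cube([339, 30, 30]);
translate([299, 182, 1569]) cube([339, 30, 30]);
translate([299, 182, 1895]) cube([339, 30, 30]);
translate([299, 182, 2221]) cube([339, 30, 30]);
translate([299, 182, 2547]) cube([339, 30, 30]);


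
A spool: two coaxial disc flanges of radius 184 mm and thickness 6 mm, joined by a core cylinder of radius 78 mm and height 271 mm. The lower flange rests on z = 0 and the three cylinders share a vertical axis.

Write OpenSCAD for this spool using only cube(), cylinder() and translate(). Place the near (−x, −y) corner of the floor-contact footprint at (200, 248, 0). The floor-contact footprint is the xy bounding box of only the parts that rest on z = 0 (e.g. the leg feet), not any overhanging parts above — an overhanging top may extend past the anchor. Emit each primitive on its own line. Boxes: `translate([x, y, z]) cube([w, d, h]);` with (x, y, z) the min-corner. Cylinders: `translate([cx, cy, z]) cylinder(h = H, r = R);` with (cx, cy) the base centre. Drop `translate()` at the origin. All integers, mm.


translate([384, 432, 0]) cylinder(h = 6, r = 184);
translate([384, 432, 6]) cylinder(h = 271, r = 78);
translate([384, 432, 277]) cylinder(h = 6, r = 184);


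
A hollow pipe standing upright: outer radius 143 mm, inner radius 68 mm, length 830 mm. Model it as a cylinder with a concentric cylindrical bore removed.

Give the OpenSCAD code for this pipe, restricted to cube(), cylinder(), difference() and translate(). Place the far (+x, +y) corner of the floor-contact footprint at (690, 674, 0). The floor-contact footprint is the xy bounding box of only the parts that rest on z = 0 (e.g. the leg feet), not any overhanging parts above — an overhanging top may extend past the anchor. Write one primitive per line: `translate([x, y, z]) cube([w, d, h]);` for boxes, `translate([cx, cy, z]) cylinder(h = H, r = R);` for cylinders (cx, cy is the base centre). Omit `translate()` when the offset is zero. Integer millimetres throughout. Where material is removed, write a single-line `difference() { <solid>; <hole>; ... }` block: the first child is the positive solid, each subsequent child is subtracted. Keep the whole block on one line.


difference() { translate([547, 531, 0]) cylinder(h = 830, r = 143); translate([547, 531, 0]) cylinder(h = 830, r = 68); }


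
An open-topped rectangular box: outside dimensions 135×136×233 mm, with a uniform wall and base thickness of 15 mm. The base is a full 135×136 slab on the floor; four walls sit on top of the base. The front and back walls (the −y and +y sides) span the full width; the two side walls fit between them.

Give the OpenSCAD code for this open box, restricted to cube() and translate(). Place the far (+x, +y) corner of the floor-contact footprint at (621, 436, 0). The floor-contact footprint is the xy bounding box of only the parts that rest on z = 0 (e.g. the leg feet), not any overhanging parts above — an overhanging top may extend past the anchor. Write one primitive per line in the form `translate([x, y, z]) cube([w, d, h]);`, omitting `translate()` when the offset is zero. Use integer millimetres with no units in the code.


translate([486, 300, 0]) cube([135, 136, 15]);
translate([486, 300, 15]) cube([135, 15, 218]);
translate([486, 421, 15]) cube([135, 15, 218]);
translate([486, 315, 15]) cube([15, 106, 218]);
translate([606, 315, 15]) cube([15, 106, 218]);


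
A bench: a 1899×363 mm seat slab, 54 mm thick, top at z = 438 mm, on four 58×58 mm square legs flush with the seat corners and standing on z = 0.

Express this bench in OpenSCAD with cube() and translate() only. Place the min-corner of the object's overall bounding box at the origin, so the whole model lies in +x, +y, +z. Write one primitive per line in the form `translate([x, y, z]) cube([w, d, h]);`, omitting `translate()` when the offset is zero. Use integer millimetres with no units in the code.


translate([0, 0, 384]) cube([1899, 363, 54]);
cube([58, 58, 384]);
translate([0, 305, 0]) cube([58, 58, 384]);
translate([1841, 0, 0]) cube([58, 58, 384]);
translate([1841, 305, 0]) cube([58, 58, 384]);


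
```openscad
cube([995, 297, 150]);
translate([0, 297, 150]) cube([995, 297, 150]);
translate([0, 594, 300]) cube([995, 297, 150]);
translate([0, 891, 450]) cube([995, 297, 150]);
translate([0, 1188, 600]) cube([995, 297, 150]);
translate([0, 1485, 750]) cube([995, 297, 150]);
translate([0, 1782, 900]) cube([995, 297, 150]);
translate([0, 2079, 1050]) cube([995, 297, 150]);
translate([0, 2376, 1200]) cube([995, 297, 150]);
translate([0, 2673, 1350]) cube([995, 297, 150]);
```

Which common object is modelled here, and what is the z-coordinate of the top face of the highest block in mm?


A staircase. The total rise is 1500 mm.

10 identical blocks, each offset up and back from the previous — a staircase. Each step is 150 mm tall and there are 10 of them, so the total rise is 10 × 150 = 1500 mm.


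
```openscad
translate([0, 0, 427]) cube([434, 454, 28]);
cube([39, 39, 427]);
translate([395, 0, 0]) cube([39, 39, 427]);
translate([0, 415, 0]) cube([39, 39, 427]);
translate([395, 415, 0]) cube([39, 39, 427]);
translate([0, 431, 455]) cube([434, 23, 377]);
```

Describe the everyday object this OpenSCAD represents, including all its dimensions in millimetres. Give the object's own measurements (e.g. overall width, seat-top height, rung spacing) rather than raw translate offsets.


A chair. The seat is a 434×454×28 mm slab with its top at z = 455 mm, on four 39×39 mm corner legs (flush with the seat edges, standing on z = 0). A flat backrest 23 mm thick, 377 mm tall, spans the full seat width and rises from the seat top along its +y edge, rear face flush with the rear of the seat.


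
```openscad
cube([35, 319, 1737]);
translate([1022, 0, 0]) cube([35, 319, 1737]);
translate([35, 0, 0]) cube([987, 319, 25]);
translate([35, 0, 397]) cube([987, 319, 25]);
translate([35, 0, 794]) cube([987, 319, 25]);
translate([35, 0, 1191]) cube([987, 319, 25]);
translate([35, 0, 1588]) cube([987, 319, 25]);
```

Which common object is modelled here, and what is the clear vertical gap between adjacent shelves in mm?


A bookshelf. The clear shelf gap is 372 mm.

Two tall side panels with 5 horizontal boards between them — a bookshelf. The first two shelf undersides are at z = 0 and z = 397; with shelf thickness 25, the clear gap is 397 − 0 − 25 = 372 mm.


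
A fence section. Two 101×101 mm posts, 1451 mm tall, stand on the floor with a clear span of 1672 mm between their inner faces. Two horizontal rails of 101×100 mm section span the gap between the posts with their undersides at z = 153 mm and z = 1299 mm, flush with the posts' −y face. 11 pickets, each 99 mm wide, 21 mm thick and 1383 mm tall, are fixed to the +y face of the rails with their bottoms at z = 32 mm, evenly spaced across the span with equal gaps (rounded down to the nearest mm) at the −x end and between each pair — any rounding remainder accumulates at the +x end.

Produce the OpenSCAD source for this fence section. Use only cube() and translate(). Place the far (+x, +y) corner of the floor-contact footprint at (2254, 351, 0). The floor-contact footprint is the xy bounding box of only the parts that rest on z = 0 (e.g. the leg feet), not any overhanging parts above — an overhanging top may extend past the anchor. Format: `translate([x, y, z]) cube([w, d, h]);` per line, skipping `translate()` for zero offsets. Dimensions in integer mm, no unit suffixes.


translate([380, 250, 0]) cube([101, 101, 1451]);
translate([2153, 250, 0]) cube([101, 101, 1451]);
translate([481, 250, 153]) cube([1672, 101, 100]);
translate([481, 250, 1299]) cube([1672, 101, 100]);
translate([529, 351, 32]) cube([99, 21, 1383]);
translate([676, 351, 32]) cube([99, 21, 1383]);
translate([823, 351, 32]) cube([99, 21, 1383]);
translate([970, 351, 32]) cube([99, 21, 1383]);
translate([1117, 351, 32]) cube([99, 21, 1383]);
translate([1264, 351, 32]) cube([99, 21, 1383]);
translate([1411, 351, 32]) cube([99, 21, 1383]);
translate([1558, 351, 32]) cube([99, 21, 1383]);
translate([1705, 351, 32]) cube([99, 21, 1383]);
translate([1852, 351, 32]) cube([99, 21, 1383]);
translate([1999, 351, 32]) cube([99, 21, 1383]);


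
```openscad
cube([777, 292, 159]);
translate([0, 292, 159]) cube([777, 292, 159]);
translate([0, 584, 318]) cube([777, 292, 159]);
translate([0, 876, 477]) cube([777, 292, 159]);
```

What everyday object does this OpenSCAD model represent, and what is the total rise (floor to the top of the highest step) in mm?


A staircase. The total rise is 636 mm.

4 identical blocks, each offset up and back from the previous — a staircase. Each step is 159 mm tall and there are 4 of them, so the total rise is 4 × 159 = 636 mm.


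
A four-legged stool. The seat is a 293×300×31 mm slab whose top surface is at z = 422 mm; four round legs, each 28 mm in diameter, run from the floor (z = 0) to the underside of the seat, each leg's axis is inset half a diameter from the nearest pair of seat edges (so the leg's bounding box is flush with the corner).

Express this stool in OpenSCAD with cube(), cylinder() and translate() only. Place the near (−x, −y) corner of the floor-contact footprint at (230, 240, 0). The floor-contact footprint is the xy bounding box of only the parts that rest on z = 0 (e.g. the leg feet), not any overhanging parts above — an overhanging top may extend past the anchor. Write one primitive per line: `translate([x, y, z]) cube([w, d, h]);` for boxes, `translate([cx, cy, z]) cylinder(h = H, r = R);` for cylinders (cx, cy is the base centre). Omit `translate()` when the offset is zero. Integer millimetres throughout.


translate([230, 240, 391]) cube([293, 300, 31]);
translate([244, 254, 0]) cylinder(h = 391, r = 14);
translate([509, 254, 0]) cylinder(h = 391, r = 14);
translate([244, 526, 0]) cylinder(h = 391, r = 14);
translate([509, 526, 0]) cylinder(h = 391, r = 14);


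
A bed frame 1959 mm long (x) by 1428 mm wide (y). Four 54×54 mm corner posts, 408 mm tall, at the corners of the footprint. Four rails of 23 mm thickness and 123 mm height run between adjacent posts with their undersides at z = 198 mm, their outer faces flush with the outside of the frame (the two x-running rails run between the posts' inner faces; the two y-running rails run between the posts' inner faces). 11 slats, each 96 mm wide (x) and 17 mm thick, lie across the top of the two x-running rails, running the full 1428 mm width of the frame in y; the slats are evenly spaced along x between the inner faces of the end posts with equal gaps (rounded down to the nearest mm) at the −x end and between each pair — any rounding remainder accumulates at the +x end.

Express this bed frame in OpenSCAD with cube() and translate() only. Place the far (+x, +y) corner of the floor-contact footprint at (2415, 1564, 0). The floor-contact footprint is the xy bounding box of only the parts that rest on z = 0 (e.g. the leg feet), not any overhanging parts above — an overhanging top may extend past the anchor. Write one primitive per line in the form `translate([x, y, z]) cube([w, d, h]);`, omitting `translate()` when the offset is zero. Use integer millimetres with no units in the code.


translate([456, 136, 0]) cube([54, 54, 408]);
translate([456, 1510, 0]) cube([54, 54, 408]);
translate([2361, 136, 0]) cube([54, 54, 408]);
translate([2361, 1510, 0]) cube([54, 54, 408]);
translate([510, 136, 198]) cube([1851, 23, 123]);
translate([510, 1541, 198]) cube([1851, 23, 123]);
translate([456, 190, 198]) cube([23, 1320, 123]);
translate([2392, 190, 198]) cube([23, 1320, 123]);
translate([576, 136, 321]) cube([96, 1428, 17]);
translate([738, 136, 321]) cube([96, 1428, 17]);
translate([900, 136, 321]) cube([96, 1428, 17]);
translate([1062, 136, 321]) cube([96, 1428, 17]);
translate([1224, 136, 321]) cube([96, 1428, 17]);
translate([1386, 136, 321]) cube([96, 1428, 17]);
translate([1548, 136, 321]) cube([96, 1428, 17]);
translate([1710, 136, 321]) cube([96, 1428, 17]);
translate([1872, 136, 321]) cube([96, 1428, 17]);
translate([2034, 136, 321]) cube([96, 1428, 17]);
translate([2196, 136, 321]) cube([96, 1428, 17]);


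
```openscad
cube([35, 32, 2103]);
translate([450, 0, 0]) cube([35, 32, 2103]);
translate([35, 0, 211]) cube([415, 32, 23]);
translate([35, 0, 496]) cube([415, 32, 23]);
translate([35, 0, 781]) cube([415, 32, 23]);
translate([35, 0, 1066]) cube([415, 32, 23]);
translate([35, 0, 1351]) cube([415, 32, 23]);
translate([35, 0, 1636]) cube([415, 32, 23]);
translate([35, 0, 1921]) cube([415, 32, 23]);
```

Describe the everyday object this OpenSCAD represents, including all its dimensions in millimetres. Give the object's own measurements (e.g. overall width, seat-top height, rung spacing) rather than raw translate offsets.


A straight ladder. Two 35×32 mm vertical rails, 2103 mm tall, stand 485 mm apart (outside-to-outside) with their front faces coplanar on the −y side. 7 rungs, each 32 mm deep and 23 mm tall, span between the inner faces of the rails, front faces flush with the rails. The lowest rung's underside is at z = 211 mm and rungs are spaced 285 mm apart (underside to underside).


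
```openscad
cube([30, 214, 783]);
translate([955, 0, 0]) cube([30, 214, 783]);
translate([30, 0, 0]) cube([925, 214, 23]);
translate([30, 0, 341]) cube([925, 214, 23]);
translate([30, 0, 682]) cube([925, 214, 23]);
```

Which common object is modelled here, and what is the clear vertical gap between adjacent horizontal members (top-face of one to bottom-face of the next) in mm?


A bookshelf. The clear shelf gap is 318 mm.

Two tall side panels with 3 horizontal boards between them — a bookshelf. The first two shelf undersides are at z = 0 and z = 341; with shelf thickness 23, the clear gap is 341 − 0 − 23 = 318 mm.


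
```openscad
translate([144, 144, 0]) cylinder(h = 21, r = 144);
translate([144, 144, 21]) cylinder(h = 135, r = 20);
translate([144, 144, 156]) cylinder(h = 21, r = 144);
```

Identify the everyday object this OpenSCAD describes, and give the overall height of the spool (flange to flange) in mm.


A spool. The overall height is 177 mm.

Three coaxial cylinders, large–small–large — a spool. Two 21 mm flanges and a 135 mm core give 21 + 135 + 21 = 177 mm.
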